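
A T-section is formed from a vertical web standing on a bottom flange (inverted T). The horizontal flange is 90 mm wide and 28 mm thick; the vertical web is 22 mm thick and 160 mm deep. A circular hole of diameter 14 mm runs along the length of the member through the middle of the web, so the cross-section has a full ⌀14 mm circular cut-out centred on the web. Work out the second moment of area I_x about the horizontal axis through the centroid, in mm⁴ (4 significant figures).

Break the section into simple shapes (no overlaps), measuring from the bottom-left corner of the bounding box.
Flange: 90 × 28, A = 2 520 mm², y = 14 mm, Ī = 164 640 mm⁴.
Web: 22 × 160, A = 3 520 mm², y = 108 mm, Ī = 7 509 333 mm⁴.
Hole (subtracted): ⌀14, A = 153.938 mm², y = 108 mm, Ī = 1885.74 mm⁴.
Centroid: ȳ = ΣA·y / ΣA = 67.7558 mm.
Transfer each piece to the horizontal axis through the centroid using Ī + A·d² with d = y − 67.7558:
  flange: d = -53.7558 mm → contributes +7 446 642 mm⁴
  web: d = 40.2442 mm → contributes +13 210 317 mm⁴
  hole: d = 40.2442 mm → contributes −251 203 mm⁴
Total I = 20 405 756 mm⁴.

I_x ≈ 2.041 × 10⁷ mm⁴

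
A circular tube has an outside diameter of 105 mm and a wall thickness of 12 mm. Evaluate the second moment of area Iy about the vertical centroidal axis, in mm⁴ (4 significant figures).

Iy ≈ 3.854 × 10⁶ mm⁴

Decompose the section into non-overlapping parts with the origin at the bottom-left of its bounding rectangle.
Outer circle: ⌀105, A = 8659.01 mm², x = 52.5 mm, Ī = 5 966 602 mm⁴.
Bore (subtracted): ⌀81, A = 5 153 mm², x = 52.5 mm, Ī = 2 113 051 mm⁴.
By symmetry the centroid is at mid-width, x̄ = 52.5 mm.
All pieces are centred on the vertical centroidal axis, so I = ΣĪ (holes subtracted) = 3 853 551 mm⁴.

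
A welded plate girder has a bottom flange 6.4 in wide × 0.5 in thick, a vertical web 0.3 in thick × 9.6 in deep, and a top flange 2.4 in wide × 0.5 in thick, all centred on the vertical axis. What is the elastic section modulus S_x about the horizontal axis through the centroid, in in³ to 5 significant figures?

Split into non-overlapping primitives; take the origin at the lower-left of the bounding box.
Bottom plate: 6.4 × 0.5, A = 3.2 in², y = 0.25 in, Ī = 0.06666667 in⁴.
Web plate: 0.3 × 9.6, A = 2.88 in², y = 5.3 in, Ī = 22.1184 in⁴.
Top plate: 2.4 × 0.5, A = 1.2 in², y = 10.35 in, Ī = 0.025 in⁴.
Centroid: ȳ = ΣA·y / ΣA = 3.912637 in.
Transfer each piece to the horizontal axis through the centroid using Ī + A·d² with d = y − 3.912637:
  bottom plate: d = -3.662637 in → contributes +42.99439 in⁴
  web plate: d = 1.387363 in → contributes +27.66175 in⁴
  top plate: d = 6.437363 in → contributes +49.75257 in⁴
Total I = 120.4087 in⁴.
Extreme fibre distance c = 6.687363 in; S = I/c = 18.00541 in³.

S_x ≈ 18.005 in³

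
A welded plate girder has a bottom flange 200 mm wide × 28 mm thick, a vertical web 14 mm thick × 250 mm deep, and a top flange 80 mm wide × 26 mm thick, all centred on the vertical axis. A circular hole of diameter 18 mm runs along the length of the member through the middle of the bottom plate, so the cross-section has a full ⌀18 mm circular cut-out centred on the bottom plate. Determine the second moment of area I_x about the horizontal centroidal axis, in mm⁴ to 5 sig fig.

I_x ≈ 1.4257 × 10⁸ mm⁴

Split into non-overlapping primitives; take the origin at the lower-left of the bounding box.
Bottom plate: 200 × 28, A = 5 600 mm², y = 14 mm, Ī = 365866.7 mm⁴.
Web plate: 14 × 250, A = 3 500 mm², y = 153 mm, Ī = 18 229 167 mm⁴.
Top plate: 80 × 26, A = 2 080 mm², y = 291 mm, Ī = 117173.3 mm⁴.
Hole (subtracted): ⌀18, A = 254.469 mm², y = 14 mm, Ī = 5152.997 mm⁴.
Centroid: ȳ = ΣA·y / ΣA = 111.2639 mm.
Transfer each piece to the horizontal centroidal axis using Ī + A·d² with d = y − 111.2639:
  bottom plate: d = -97.26392 mm → contributes +53 343 382 mm⁴
  web plate: d = 41.73608 mm → contributes +24 325 817 mm⁴
  top plate: d = 179.7361 mm → contributes +67 311 693 mm⁴
  hole: d = -97.26392 mm → contributes −2 412 499 mm⁴
Total I = 142 568 394 mm⁴.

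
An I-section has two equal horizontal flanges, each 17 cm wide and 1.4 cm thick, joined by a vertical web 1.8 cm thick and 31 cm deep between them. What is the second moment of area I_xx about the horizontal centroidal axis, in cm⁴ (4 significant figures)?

Decompose the section into non-overlapping parts with the origin at the bottom-left of its bounding rectangle.
Bottom flange: 17 × 1.4, A = 23.8 cm², y = 0.7 cm, Ī = 3.88733 cm⁴.
Web: 1.8 × 31, A = 55.8 cm², y = 16.9 cm, Ī = 4468.65 cm⁴.
Top flange: 17 × 1.4, A = 23.8 cm², y = 33.1 cm, Ī = 3.88733 cm⁴.
By symmetry the centroid is at mid-height, ȳ = 16.9 cm.
Transfer each piece to the horizontal centroidal axis using Ī + A·d² with d = y − 16.9:
  bottom flange: d = -16.2 cm → contributes +6249.96 cm⁴
  web: d = 0 cm → contributes +4468.65 cm⁴
  top flange: d = 16.2 cm → contributes +6249.96 cm⁴
Total I = 16968.6 cm⁴.

I_xx ≈ 1.697 × 10⁴ cm⁴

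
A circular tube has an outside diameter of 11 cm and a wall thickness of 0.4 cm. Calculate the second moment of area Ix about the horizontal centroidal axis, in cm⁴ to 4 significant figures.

Ix ≈ 187.4 cm⁴

Split into non-overlapping primitives; take the origin at the lower-left of the bounding box.
Outer circle: ⌀11, A = 95.0332 cm², y = 5.5 cm, Ī = 718.688 cm⁴.
Bore (subtracted): ⌀10.2, A = 81.7128 cm², y = 5.5 cm, Ī = 531.338 cm⁴.
By symmetry the centroid is at mid-height, ȳ = 5.5 cm.
All pieces are centred on the horizontal centroidal axis, so I = ΣĪ (holes subtracted) = 187.351 cm⁴.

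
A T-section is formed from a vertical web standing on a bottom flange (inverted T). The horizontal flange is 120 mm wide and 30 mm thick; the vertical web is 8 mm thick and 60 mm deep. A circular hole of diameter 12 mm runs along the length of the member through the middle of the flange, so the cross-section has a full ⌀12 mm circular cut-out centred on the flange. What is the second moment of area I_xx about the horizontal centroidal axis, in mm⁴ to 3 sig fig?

I_xx ≈ 1.27 × 10⁶ mm⁴

Decompose the section into non-overlapping parts with the origin at the bottom-left of its bounding rectangle.
Flange: 120 × 30, A = 3 600 mm², y = 15 mm, Ī = 270 000 mm⁴.
Web: 8 × 60, A = 480 mm², y = 60 mm, Ī = 144 000 mm⁴.
Hole (subtracted): ⌀12, A = 113.1 mm², y = 15 mm, Ī = 1017.9 mm⁴.
Centroid: ȳ = ΣA·y / ΣA = 20.445 mm.
Transfer each piece to the horizontal centroidal axis using Ī + A·d² with d = y − 20.445:
  flange: d = -5.4451 mm → contributes +376 735 mm⁴
  web: d = 39.555 mm → contributes +895 005 mm⁴
  hole: d = -5.4451 mm → contributes −4371.1 mm⁴
Total I = 1 267 369 mm⁴.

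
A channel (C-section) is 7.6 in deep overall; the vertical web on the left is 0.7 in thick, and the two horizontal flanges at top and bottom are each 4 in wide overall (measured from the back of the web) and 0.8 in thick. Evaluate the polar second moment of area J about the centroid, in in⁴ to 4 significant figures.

Treat the section as a set of non-overlapping primitives; coordinates are from the bounding-box lower-left.
Web: 0.7 × 7.6, A = 5.32 in², y = 3.8 in, Ī = 25.6069 in⁴.
Top flange (beyond web): 3.3 × 0.8, A = 2.64 in², y = 7.2 in, Ī = 0.1408 in⁴.
Bottom flange (beyond web): 3.3 × 0.8, A = 2.64 in², y = 0.4 in, Ī = 0.1408 in⁴.
By symmetry the centroid is at mid-height, ȳ = 3.8 in.
Transfer each piece to the centroidal x-axis using Ī + A·d² with d = y − 3.8:
  web: d = 0 in → contributes +25.6069 in⁴
  top flange (beyond web): d = 3.4 in → contributes +30.6592 in⁴
  bottom flange (beyond web): d = -3.4 in → contributes +30.6592 in⁴
Total I = 86.9253 in⁴.
For the y-axis: x̄ = 1.34623 in.
Repeating about the centroidal y-axis gives I_y = 15.6087 in⁴.
Polar second moment: J = I_x + I_y = 102.534 in⁴.

J ≈ 102.5 in⁴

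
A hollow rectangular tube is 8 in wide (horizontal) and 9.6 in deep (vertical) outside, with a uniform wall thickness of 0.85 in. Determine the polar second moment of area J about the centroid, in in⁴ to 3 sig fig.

J ≈ 576 in⁴

Break the section into simple shapes (no overlaps), measuring from the bottom-left corner of the bounding box.
Outer rectangle: 8 × 9.6, A = 76.8 in², y = 4.8 in, Ī = 589.82 in⁴.
Inner void (subtracted): 6.3 × 7.9, A = 49.77 in², y = 4.8 in, Ī = 258.85 in⁴.
By symmetry the centroid is at mid-height, ȳ = 4.8 in.
All pieces are centred on the centroidal x-axis, so I = ΣĪ (holes subtracted) = 330.98 in⁴.
Repeating about the centroidal y-axis gives I_y = 244.99 in⁴.
Polar second moment: J = I_x + I_y = 575.96 in⁴.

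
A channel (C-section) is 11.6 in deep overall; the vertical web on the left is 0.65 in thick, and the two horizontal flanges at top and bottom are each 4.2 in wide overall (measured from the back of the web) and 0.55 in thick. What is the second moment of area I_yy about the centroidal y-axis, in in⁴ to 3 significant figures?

I_yy ≈ 15.7 in⁴

Break the section into simple shapes (no overlaps), measuring from the bottom-left corner of the bounding box.
Web: 0.65 × 11.6, A = 7.54 in², x = 0.325 in, Ī = 0.26547 in⁴.
Top flange (beyond web): 3.55 × 0.55, A = 1.9525 in², x = 2.425 in, Ī = 2.0505 in⁴.
Bottom flange (beyond web): 3.55 × 0.55, A = 1.9525 in², x = 2.425 in, Ī = 2.0505 in⁴.
Centroid: x̄ = ΣA·x / ΣA = 1.0415 in.
Transfer each piece to the centroidal y-axis using Ī + A·d² with d = x − 1.0415:
  web: d = -0.71651 in → contributes +4.1364 in⁴
  top flange (beyond web): d = 1.3835 in → contributes +5.7877 in⁴
  bottom flange (beyond web): d = 1.3835 in → contributes +5.7877 in⁴
Total I = 15.712 in⁴.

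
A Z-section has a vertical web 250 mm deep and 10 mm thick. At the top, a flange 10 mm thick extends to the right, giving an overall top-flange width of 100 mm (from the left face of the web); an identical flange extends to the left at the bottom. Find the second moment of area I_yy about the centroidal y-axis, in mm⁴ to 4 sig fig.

I_yy ≈ 5.736 × 10⁶ mm⁴

Treat the section as a set of non-overlapping primitives; coordinates are from the bounding-box lower-left.
Web: 10 × 250, A = 2 500 mm², x = 95 mm, Ī = 20833.3 mm⁴.
Top flange (beyond web): 90 × 10, A = 900 mm², x = 145 mm, Ī = 607 500 mm⁴.
Bottom flange (beyond web): 90 × 10, A = 900 mm², x = 45 mm, Ī = 607 500 mm⁴.
Centroid: x̄ = ΣA·x / ΣA = 95 mm.
Transfer each piece to the centroidal y-axis using Ī + A·d² with d = x − 95:
  web: d = 0 mm → contributes +20833.3 mm⁴
  top flange (beyond web): d = 50 mm → contributes +2 857 500 mm⁴
  bottom flange (beyond web): d = -50 mm → contributes +2 857 500 mm⁴
Total I = 5 735 833 mm⁴.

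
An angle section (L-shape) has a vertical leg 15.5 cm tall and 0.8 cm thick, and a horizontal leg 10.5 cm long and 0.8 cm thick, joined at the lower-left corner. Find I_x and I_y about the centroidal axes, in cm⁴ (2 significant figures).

Treat the section as a set of non-overlapping primitives; coordinates are from the bounding-box lower-left.
Vertical leg: 0.8 × 15.5, A = 12.4 cm², y = 7.75 cm, Ī = 248.3 cm⁴.
Horizontal leg (remainder): 9.7 × 0.8, A = 7.76 cm², y = 0.4 cm, Ī = 0.4139 cm⁴.
Centroid: ȳ = ΣA·y / ΣA = 4.921 cm.
Transfer each piece to the centroidal x-axis using Ī + A·d² with d = y − 4.921:
  vertical leg: d = 2.829 cm → contributes +347.5 cm⁴
  horizontal leg (remainder): d = -4.521 cm → contributes +159 cm⁴
Total I = 506.5 cm⁴.
For the y-axis: x̄ = 2.421 cm.
Repeating about the centroidal y-axis gives I_y = 193.1 cm⁴.

I_x ≈ 510 cm⁴, I_y ≈ 190 cm⁴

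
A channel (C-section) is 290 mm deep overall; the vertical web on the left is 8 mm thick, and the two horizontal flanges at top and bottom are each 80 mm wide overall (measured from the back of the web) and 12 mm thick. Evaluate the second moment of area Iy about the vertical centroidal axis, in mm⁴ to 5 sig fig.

Decompose the section into non-overlapping parts with the origin at the bottom-left of its bounding rectangle.
Web: 8 × 290, A = 2 320 mm², x = 4 mm, Ī = 12373.33 mm⁴.
Top flange (beyond web): 72 × 12, A = 864 mm², x = 44 mm, Ī = 373 248 mm⁴.
Bottom flange (beyond web): 72 × 12, A = 864 mm², x = 44 mm, Ī = 373 248 mm⁴.
Centroid: x̄ = ΣA·x / ΣA = 21.0751 mm.
Transfer each piece to the vertical centroidal axis using Ī + A·d² with d = x − 21.0751:
  web: d = -17.0751 mm → contributes +688790.2 mm⁴
  top flange (beyond web): d = 22.9249 mm → contributes +827324.1 mm⁴
  bottom flange (beyond web): d = 22.9249 mm → contributes +827324.1 mm⁴
Total I = 2 343 439 mm⁴.

Iy ≈ 2.3434 × 10⁶ mm⁴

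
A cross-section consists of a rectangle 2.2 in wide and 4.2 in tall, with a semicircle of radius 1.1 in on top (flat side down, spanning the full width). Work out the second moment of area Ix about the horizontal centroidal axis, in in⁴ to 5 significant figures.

Ix ≈ 24.130 in⁴

Split into non-overlapping primitives; take the origin at the lower-left of the bounding box.
Rectangular body: 2.2 × 4.2, A = 9.24 in², y = 2.1 in, Ī = 13.5828 in⁴.
Semicircular cap: semicircle r = 1.1, A = 1.900664 in², y = 4.666854 in, Ī = 0.1606952 in⁴.
Centroid: ȳ = ΣA·y / ΣA = 2.537921 in.
Transfer each piece to the horizontal centroidal axis using Ī + A·d² with d = y − 2.537921:
  rectangular body: d = -0.4379207 in → contributes +15.3548 in⁴
  semicircular cap: d = 2.128934 in → contributes +8.775185 in⁴
Total I = 24.12998 in⁴.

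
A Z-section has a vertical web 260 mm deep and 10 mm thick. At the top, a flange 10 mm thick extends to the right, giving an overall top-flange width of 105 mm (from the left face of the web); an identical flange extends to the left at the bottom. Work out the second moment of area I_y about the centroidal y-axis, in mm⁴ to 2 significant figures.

Treat the section as a set of non-overlapping primitives; coordinates are from the bounding-box lower-left.
Web: 10 × 260, A = 2 600 mm², x = 100 mm, Ī = 21 667 mm⁴.
Top flange (beyond web): 95 × 10, A = 950 mm², x = 152.5 mm, Ī = 714 479 mm⁴.
Bottom flange (beyond web): 95 × 10, A = 950 mm², x = 47.5 mm, Ī = 714 479 mm⁴.
Centroid: x̄ = ΣA·x / ΣA = 100 mm.
Transfer each piece to the centroidal y-axis using Ī + A·d² with d = x − 100:
  web: d = 0 mm → contributes +21 667 mm⁴
  top flange (beyond web): d = 52.5 mm → contributes +3 332 917 mm⁴
  bottom flange (beyond web): d = -52.5 mm → contributes +3 332 917 mm⁴
Total I = 6 687 500 mm⁴.

I_y ≈ 6.7 × 10⁶ mm⁴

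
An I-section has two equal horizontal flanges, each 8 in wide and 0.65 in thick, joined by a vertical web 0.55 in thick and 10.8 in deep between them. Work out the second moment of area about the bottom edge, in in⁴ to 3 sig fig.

Decompose the section into non-overlapping parts with the origin at the bottom-left of its bounding rectangle.
Bottom flange: 8 × 0.65, A = 5.2 in², y = 0.325 in, Ī = 0.18308 in⁴.
Web: 0.55 × 10.8, A = 5.94 in², y = 6.05 in, Ī = 57.737 in⁴.
Top flange: 8 × 0.65, A = 5.2 in², y = 11.775 in, Ī = 0.18308 in⁴.
Transfer each piece to the base of the section using Ī + A·d² with d = y − 0:
  bottom flange: d = 0.325 in → contributes +0.73233 in⁴
  web: d = 6.05 in → contributes +275.16 in⁴
  top flange: d = 11.775 in → contributes +721.17 in⁴
Total I = 997.05 in⁴.

I_base ≈ 997 in⁴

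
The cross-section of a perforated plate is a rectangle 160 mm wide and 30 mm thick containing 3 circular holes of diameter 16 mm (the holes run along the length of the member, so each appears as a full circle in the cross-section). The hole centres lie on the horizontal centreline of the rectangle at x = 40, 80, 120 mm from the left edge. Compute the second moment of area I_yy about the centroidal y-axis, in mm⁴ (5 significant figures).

I_yy ≈ 9.5870 × 10⁶ mm⁴

Decompose the section into non-overlapping parts with the origin at the bottom-left of its bounding rectangle.
Plate: 160 × 30, A = 4 800 mm², x = 80 mm, Ī = 10 240 000 mm⁴.
Hole 1 (subtracted): ⌀16, A = 201.0619 mm², x = 40 mm, Ī = 3216.991 mm⁴.
Hole 2 (subtracted): ⌀16, A = 201.0619 mm², x = 80 mm, Ī = 3216.991 mm⁴.
Hole 3 (subtracted): ⌀16, A = 201.0619 mm², x = 120 mm, Ī = 3216.991 mm⁴.
By symmetry the centroid is at mid-width, x̄ = 80 mm.
Transfer each piece to the centroidal y-axis using Ī + A·d² with d = x − 80:
  plate: d = 0 mm → contributes +10 240 000 mm⁴
  hole 1: d = -40 mm → contributes −324916.1 mm⁴
  hole 2: d = 0 mm → contributes −3216.991 mm⁴
  hole 3: d = 40 mm → contributes −324916.1 mm⁴
Total I = 9 586 951 mm⁴.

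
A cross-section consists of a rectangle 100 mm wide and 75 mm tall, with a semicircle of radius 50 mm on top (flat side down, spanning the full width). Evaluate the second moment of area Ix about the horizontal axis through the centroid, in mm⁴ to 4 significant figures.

Split into non-overlapping primitives; take the origin at the lower-left of the bounding box.
Rectangular body: 100 × 75, A = 7 500 mm², y = 37.5 mm, Ī = 3 515 625 mm⁴.
Semicircular cap: semicircle r = 50, A = 3926.99 mm², y = 96.2207 mm, Ī = 685 981 mm⁴.
Centroid: ȳ = ΣA·y / ΣA = 57.6799 mm.
Transfer each piece to the horizontal axis through the centroid using Ī + A·d² with d = y − 57.6799:
  rectangular body: d = -20.1799 mm → contributes +6 569 837 mm⁴
  semicircular cap: d = 38.5408 mm → contributes +6 519 095 mm⁴
Total I = 13 088 932 mm⁴.

Ix ≈ 1.309 × 10⁷ mm⁴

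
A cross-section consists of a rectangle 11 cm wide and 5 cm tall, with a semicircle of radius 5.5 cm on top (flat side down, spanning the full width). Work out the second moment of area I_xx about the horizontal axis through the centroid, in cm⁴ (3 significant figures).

Decompose the section into non-overlapping parts with the origin at the bottom-left of its bounding rectangle.
Rectangular body: 11 × 5, A = 55 cm², y = 2.5 cm, Ī = 114.58 cm⁴.
Semicircular cap: semicircle r = 5.5, A = 47.517 cm², y = 7.3343 cm, Ī = 100.43 cm⁴.
Centroid: ȳ = ΣA·y / ΣA = 4.7407 cm.
Transfer each piece to the horizontal axis through the centroid using Ī + A·d² with d = y − 4.7407:
  rectangular body: d = -2.2407 cm → contributes +390.72 cm⁴
  semicircular cap: d = 2.5936 cm → contributes +420.06 cm⁴
Total I = 810.78 cm⁴.

I_xx ≈ 811 cm⁴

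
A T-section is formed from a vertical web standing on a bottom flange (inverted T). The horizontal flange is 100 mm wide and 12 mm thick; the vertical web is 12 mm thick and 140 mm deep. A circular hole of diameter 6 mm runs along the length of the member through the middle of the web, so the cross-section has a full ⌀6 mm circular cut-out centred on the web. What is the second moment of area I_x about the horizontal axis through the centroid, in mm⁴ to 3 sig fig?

Treat the section as a set of non-overlapping primitives; coordinates are from the bounding-box lower-left.
Flange: 100 × 12, A = 1 200 mm², y = 6 mm, Ī = 14 400 mm⁴.
Web: 12 × 140, A = 1 680 mm², y = 82 mm, Ī = 2 744 000 mm⁴.
Hole (subtracted): ⌀6, A = 28.274 mm², y = 82 mm, Ī = 63.617 mm⁴.
Centroid: ȳ = ΣA·y / ΣA = 50.019 mm.
Transfer each piece to the horizontal axis through the centroid using Ī + A·d² with d = y − 50.019:
  flange: d = -44.019 mm → contributes +2 339 645 mm⁴
  web: d = 31.981 mm → contributes +4 462 239 mm⁴
  hole: d = 31.981 mm → contributes −28 982 mm⁴
Total I = 6 772 902 mm⁴.

I_x ≈ 6.77 × 10⁶ mm⁴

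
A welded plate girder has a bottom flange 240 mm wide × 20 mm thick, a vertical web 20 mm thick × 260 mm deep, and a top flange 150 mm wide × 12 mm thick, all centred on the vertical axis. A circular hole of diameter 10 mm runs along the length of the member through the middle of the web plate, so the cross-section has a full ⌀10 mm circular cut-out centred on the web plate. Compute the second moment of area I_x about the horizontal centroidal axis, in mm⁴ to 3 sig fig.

Break the section into simple shapes (no overlaps), measuring from the bottom-left corner of the bounding box.
Bottom plate: 240 × 20, A = 4 800 mm², y = 10 mm, Ī = 160 000 mm⁴.
Web plate: 20 × 260, A = 5 200 mm², y = 150 mm, Ī = 29 293 333 mm⁴.
Top plate: 150 × 12, A = 1 800 mm², y = 286 mm, Ī = 21 600 mm⁴.
Hole (subtracted): ⌀10, A = 78.54 mm², y = 150 mm, Ī = 490.87 mm⁴.
Centroid: ȳ = ΣA·y / ΣA = 113.55 mm.
Transfer each piece to the horizontal centroidal axis using Ī + A·d² with d = y − 113.55:
  bottom plate: d = -103.55 mm → contributes +51 632 497 mm⁴
  web plate: d = 36.446 mm → contributes +36 200 539 mm⁴
  top plate: d = 172.45 mm → contributes +53 549 303 mm⁴
  hole: d = 36.446 mm → contributes −104 816 mm⁴
Total I = 141 277 524 mm⁴.

I_x ≈ 1.41 × 10⁸ mm⁴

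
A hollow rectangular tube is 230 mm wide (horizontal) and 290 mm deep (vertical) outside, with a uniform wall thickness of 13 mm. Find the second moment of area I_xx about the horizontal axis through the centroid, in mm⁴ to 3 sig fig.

Split into non-overlapping primitives; take the origin at the lower-left of the bounding box.
Outer rectangle: 230 × 290, A = 66 700 mm², y = 145 mm, Ī = 467 455 833 mm⁴.
Inner void (subtracted): 204 × 264, A = 53 856 mm², y = 145 mm, Ī = 312 795 648 mm⁴.
By symmetry the centroid is at mid-height, ȳ = 145 mm.
All pieces are centred on the horizontal axis through the centroid, so I = ΣĪ (holes subtracted) = 154 660 185 mm⁴.

I_xx ≈ 1.55 × 10⁸ mm⁴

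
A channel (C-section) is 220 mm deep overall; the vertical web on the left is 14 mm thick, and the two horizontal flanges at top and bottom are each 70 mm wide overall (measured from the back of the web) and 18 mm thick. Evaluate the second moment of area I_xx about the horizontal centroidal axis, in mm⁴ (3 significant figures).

I_xx ≈ 3.30 × 10⁷ mm⁴

Decompose the section into non-overlapping parts with the origin at the bottom-left of its bounding rectangle.
Web: 14 × 220, A = 3 080 mm², y = 110 mm, Ī = 12 422 667 mm⁴.
Top flange (beyond web): 56 × 18, A = 1 008 mm², y = 211 mm, Ī = 27 216 mm⁴.
Bottom flange (beyond web): 56 × 18, A = 1 008 mm², y = 9 mm, Ī = 27 216 mm⁴.
By symmetry the centroid is at mid-height, ȳ = 110 mm.
Transfer each piece to the horizontal centroidal axis using Ī + A·d² with d = y − 110:
  web: d = 0 mm → contributes +12 422 667 mm⁴
  top flange (beyond web): d = 101 mm → contributes +10 309 824 mm⁴
  bottom flange (beyond web): d = -101 mm → contributes +10 309 824 mm⁴
Total I = 33 042 315 mm⁴.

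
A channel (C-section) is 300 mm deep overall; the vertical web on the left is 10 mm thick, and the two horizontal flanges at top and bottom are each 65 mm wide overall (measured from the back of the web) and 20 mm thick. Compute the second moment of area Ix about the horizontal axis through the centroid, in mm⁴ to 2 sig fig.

Ix ≈ 6.6 × 10⁷ mm⁴

Decompose the section into non-overlapping parts with the origin at the bottom-left of its bounding rectangle.
Web: 10 × 300, A = 3 000 mm², y = 150 mm, Ī = 22 500 000 mm⁴.
Top flange (beyond web): 55 × 20, A = 1 100 mm², y = 290 mm, Ī = 36 667 mm⁴.
Bottom flange (beyond web): 55 × 20, A = 1 100 mm², y = 10 mm, Ī = 36 667 mm⁴.
By symmetry the centroid is at mid-height, ȳ = 150 mm.
Transfer each piece to the horizontal axis through the centroid using Ī + A·d² with d = y − 150:
  web: d = 0 mm → contributes +22 500 000 mm⁴
  top flange (beyond web): d = 140 mm → contributes +21 596 667 mm⁴
  bottom flange (beyond web): d = -140 mm → contributes +21 596 667 mm⁴
Total I = 65 693 333 mm⁴.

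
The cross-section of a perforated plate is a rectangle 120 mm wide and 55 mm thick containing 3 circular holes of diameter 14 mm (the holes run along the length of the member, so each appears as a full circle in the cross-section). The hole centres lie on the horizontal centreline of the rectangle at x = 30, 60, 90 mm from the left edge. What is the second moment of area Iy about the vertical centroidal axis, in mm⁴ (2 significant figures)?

Iy ≈ 7.6 × 10⁶ mm⁴

Break the section into simple shapes (no overlaps), measuring from the bottom-left corner of the bounding box.
Plate: 120 × 55, A = 6 600 mm², x = 60 mm, Ī = 7 920 000 mm⁴.
Hole 1 (subtracted): ⌀14, A = 153.9 mm², x = 30 mm, Ī = 1 886 mm⁴.
Hole 2 (subtracted): ⌀14, A = 153.9 mm², x = 60 mm, Ī = 1 886 mm⁴.
Hole 3 (subtracted): ⌀14, A = 153.9 mm², x = 90 mm, Ī = 1 886 mm⁴.
By symmetry the centroid is at mid-width, x̄ = 60 mm.
Transfer each piece to the vertical centroidal axis using Ī + A·d² with d = x − 60:
  plate: d = 0 mm → contributes +7 920 000 mm⁴
  hole 1: d = -30 mm → contributes −140 430 mm⁴
  hole 2: d = 0 mm → contributes −1 886 mm⁴
  hole 3: d = 30 mm → contributes −140 430 mm⁴
Total I = 7 637 254 mm⁴.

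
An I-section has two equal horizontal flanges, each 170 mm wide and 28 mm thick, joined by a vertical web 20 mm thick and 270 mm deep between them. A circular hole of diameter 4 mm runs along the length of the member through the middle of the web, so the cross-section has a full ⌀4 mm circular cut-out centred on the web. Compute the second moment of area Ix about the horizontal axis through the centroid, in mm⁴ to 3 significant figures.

Decompose the section into non-overlapping parts with the origin at the bottom-left of its bounding rectangle.
Bottom flange: 170 × 28, A = 4 760 mm², y = 14 mm, Ī = 310 987 mm⁴.
Web: 20 × 270, A = 5 400 mm², y = 163 mm, Ī = 32 805 000 mm⁴.
Top flange: 170 × 28, A = 4 760 mm², y = 312 mm, Ī = 310 987 mm⁴.
Hole (subtracted): ⌀4, A = 12.566 mm², y = 163 mm, Ī = 12.566 mm⁴.
By symmetry the centroid is at mid-height, ȳ = 163 mm.
Transfer each piece to the horizontal axis through the centroid using Ī + A·d² with d = y − 163:
  bottom flange: d = -149 mm → contributes +105 987 747 mm⁴
  web: d = 0 mm → contributes +32 805 000 mm⁴
  top flange: d = 149 mm → contributes +105 987 747 mm⁴
  hole: d = 0 mm → contributes −12.566 mm⁴
Total I = 244 780 481 mm⁴.

Ix ≈ 2.45 × 10⁸ mm⁴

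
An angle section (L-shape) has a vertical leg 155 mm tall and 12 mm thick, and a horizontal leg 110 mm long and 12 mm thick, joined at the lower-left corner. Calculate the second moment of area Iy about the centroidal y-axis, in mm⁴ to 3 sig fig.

Treat the section as a set of non-overlapping primitives; coordinates are from the bounding-box lower-left.
Vertical leg: 12 × 155, A = 1 860 mm², x = 6 mm, Ī = 22 320 mm⁴.
Horizontal leg (remainder): 98 × 12, A = 1 176 mm², x = 61 mm, Ī = 941 192 mm⁴.
Centroid: x̄ = ΣA·x / ΣA = 27.304 mm.
Transfer each piece to the centroidal y-axis using Ī + A·d² with d = x − 27.304:
  vertical leg: d = -21.304 mm → contributes +866 528 mm⁴
  horizontal leg (remainder): d = 33.696 mm → contributes +2 276 419 mm⁴
Total I = 3 142 947 mm⁴.

Iy ≈ 3.14 × 10⁶ mm⁴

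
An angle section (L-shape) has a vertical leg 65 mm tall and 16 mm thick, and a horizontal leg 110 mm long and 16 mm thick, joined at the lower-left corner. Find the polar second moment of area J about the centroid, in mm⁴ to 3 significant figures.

J ≈ 3.76 × 10⁶ mm⁴

Split into non-overlapping primitives; take the origin at the lower-left of the bounding box.
Vertical leg: 16 × 65, A = 1 040 mm², y = 32.5 mm, Ī = 366 167 mm⁴.
Horizontal leg (remainder): 94 × 16, A = 1 504 mm², y = 8 mm, Ī = 32 085 mm⁴.
Centroid: ȳ = ΣA·y / ΣA = 18.016 mm.
Transfer each piece to the centroidal x-axis using Ī + A·d² with d = y − 18.016:
  vertical leg: d = 14.484 mm → contributes +584 353 mm⁴
  horizontal leg (remainder): d = -10.016 mm → contributes +182 959 mm⁴
Total I = 767 311 mm⁴.
For the y-axis: x̄ = 40.516 mm.
Repeating about the centroidal y-axis gives I_y = 2 989 531 mm⁴.
Polar second moment: J = I_x + I_y = 3 756 843 mm⁴.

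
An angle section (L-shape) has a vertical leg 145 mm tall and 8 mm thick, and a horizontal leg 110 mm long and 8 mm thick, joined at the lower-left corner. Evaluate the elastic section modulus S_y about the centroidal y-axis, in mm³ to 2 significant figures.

Break the section into simple shapes (no overlaps), measuring from the bottom-left corner of the bounding box.
Vertical leg: 8 × 145, A = 1 160 mm², x = 4 mm, Ī = 6 187 mm⁴.
Horizontal leg (remainder): 102 × 8, A = 816 mm², x = 59 mm, Ī = 707 472 mm⁴.
Centroid: x̄ = ΣA·x / ΣA = 26.71 mm.
Transfer each piece to the centroidal y-axis using Ī + A·d² with d = x − 26.71:
  vertical leg: d = -22.71 mm → contributes +604 584 mm⁴
  horizontal leg (remainder): d = 32.29 mm → contributes +1 558 135 mm⁴
Total I = 2 162 719 mm⁴.
Extreme fibre distance c = 83.29 mm; S = I/c = 25 967 mm³.

S_y ≈ 2.6 × 10⁴ mm³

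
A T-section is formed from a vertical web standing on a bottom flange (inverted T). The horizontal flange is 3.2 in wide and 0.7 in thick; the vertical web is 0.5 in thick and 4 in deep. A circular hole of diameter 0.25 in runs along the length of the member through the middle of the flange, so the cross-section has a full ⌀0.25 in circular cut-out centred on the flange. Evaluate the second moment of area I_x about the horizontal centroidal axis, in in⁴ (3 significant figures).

Split into non-overlapping primitives; take the origin at the lower-left of the bounding box.
Flange: 3.2 × 0.7, A = 2.24 in², y = 0.35 in, Ī = 0.091467 in⁴.
Web: 0.5 × 4, A = 2 in², y = 2.7 in, Ī = 2.6667 in⁴.
Hole (subtracted): ⌀0.25, A = 0.049087 in², y = 0.35 in, Ī = 0.00019175 in⁴.
Centroid: ȳ = ΣA·y / ΣA = 1.4715 in.
Transfer each piece to the horizontal centroidal axis using Ī + A·d² with d = y − 1.4715:
  flange: d = -1.1215 in → contributes +2.9087 in⁴
  web: d = 1.2285 in → contributes +5.6852 in⁴
  hole: d = -1.1215 in → contributes −0.061929 in⁴
Total I = 8.532 in⁴.

I_x ≈ 8.53 in⁴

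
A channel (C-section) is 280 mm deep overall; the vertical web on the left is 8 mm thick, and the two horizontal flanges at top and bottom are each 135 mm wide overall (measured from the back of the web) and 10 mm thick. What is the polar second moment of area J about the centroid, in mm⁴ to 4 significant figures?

Decompose the section into non-overlapping parts with the origin at the bottom-left of its bounding rectangle.
Web: 8 × 280, A = 2 240 mm², y = 140 mm, Ī = 14 634 667 mm⁴.
Top flange (beyond web): 127 × 10, A = 1 270 mm², y = 275 mm, Ī = 10583.3 mm⁴.
Bottom flange (beyond web): 127 × 10, A = 1 270 mm², y = 5 mm, Ī = 10583.3 mm⁴.
By symmetry the centroid is at mid-height, ȳ = 140 mm.
Transfer each piece to the centroidal x-axis using Ī + A·d² with d = y − 140:
  web: d = 0 mm → contributes +14 634 667 mm⁴
  top flange (beyond web): d = 135 mm → contributes +23 156 333 mm⁴
  bottom flange (beyond web): d = -135 mm → contributes +23 156 333 mm⁴
Total I = 60 947 333 mm⁴.
For the y-axis: x̄ = 39.8682 mm.
Repeating about the centroidal y-axis gives I_y = 8 849 190 mm⁴.
Polar second moment: J = I_x + I_y = 69 796 524 mm⁴.

J ≈ 6.980 × 10⁷ mm⁴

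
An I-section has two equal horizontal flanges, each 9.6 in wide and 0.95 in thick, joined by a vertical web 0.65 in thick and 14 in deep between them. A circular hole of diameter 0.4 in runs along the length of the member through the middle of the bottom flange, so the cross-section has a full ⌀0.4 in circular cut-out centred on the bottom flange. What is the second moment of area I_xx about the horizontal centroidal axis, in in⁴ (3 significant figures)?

Split into non-overlapping primitives; take the origin at the lower-left of the bounding box.
Bottom flange: 9.6 × 0.95, A = 9.12 in², y = 0.475 in, Ī = 0.6859 in⁴.
Web: 0.65 × 14, A = 9.1 in², y = 7.95 in, Ī = 148.63 in⁴.
Top flange: 9.6 × 0.95, A = 9.12 in², y = 15.425 in, Ī = 0.6859 in⁴.
Hole (subtracted): ⌀0.4, A = 0.12566 in², y = 0.475 in, Ī = 0.0012566 in⁴.
Centroid: ȳ = ΣA·y / ΣA = 7.9845 in.
Transfer each piece to the horizontal centroidal axis using Ī + A·d² with d = y − 7.9845:
  bottom flange: d = -7.5095 in → contributes +514.99 in⁴
  web: d = -0.034516 in → contributes +148.64 in⁴
  top flange: d = 7.4405 in → contributes +505.58 in⁴
  hole: d = -7.5095 in → contributes −7.0878 in⁴
Total I = 1162.1 in⁴.

I_xx ≈ 1160 in⁴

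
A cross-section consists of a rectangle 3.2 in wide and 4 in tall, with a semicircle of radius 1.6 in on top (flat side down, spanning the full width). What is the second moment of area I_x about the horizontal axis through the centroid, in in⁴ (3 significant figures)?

Break the section into simple shapes (no overlaps), measuring from the bottom-left corner of the bounding box.
Rectangular body: 3.2 × 4, A = 12.8 in², y = 2 in, Ī = 17.067 in⁴.
Semicircular cap: semicircle r = 1.6, A = 4.0212 in², y = 4.6791 in, Ī = 0.7193 in⁴.
Centroid: ȳ = ΣA·y / ΣA = 2.6404 in.
Transfer each piece to the horizontal axis through the centroid using Ī + A·d² with d = y − 2.6404:
  rectangular body: d = -0.64045 in → contributes +22.317 in⁴
  semicircular cap: d = 2.0386 in → contributes +17.431 in⁴
Total I = 39.748 in⁴.

I_x ≈ 39.7 in⁴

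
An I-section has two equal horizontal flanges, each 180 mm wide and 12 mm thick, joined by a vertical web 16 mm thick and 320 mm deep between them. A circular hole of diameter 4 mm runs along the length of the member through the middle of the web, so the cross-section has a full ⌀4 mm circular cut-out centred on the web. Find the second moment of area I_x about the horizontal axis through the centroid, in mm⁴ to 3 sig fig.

I_x ≈ 1.63 × 10⁸ mm⁴

Split into non-overlapping primitives; take the origin at the lower-left of the bounding box.
Bottom flange: 180 × 12, A = 2 160 mm², y = 6 mm, Ī = 25 920 mm⁴.
Web: 16 × 320, A = 5 120 mm², y = 172 mm, Ī = 43 690 667 mm⁴.
Top flange: 180 × 12, A = 2 160 mm², y = 338 mm, Ī = 25 920 mm⁴.
Hole (subtracted): ⌀4, A = 12.566 mm², y = 172 mm, Ī = 12.566 mm⁴.
By symmetry the centroid is at mid-height, ȳ = 172 mm.
Transfer each piece to the horizontal axis through the centroid using Ī + A·d² with d = y − 172:
  bottom flange: d = -166 mm → contributes +59 546 880 mm⁴
  web: d = 0 mm → contributes +43 690 667 mm⁴
  top flange: d = 166 mm → contributes +59 546 880 mm⁴
  hole: d = 0 mm → contributes −12.566 mm⁴
Total I = 162 784 414 mm⁴.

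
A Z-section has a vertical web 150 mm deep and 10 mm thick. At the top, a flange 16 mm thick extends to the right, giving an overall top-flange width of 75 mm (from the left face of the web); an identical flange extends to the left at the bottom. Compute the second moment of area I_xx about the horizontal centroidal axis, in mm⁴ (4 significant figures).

Decompose the section into non-overlapping parts with the origin at the bottom-left of its bounding rectangle.
Web: 10 × 150, A = 1 500 mm², y = 75 mm, Ī = 2 812 500 mm⁴.
Top flange (beyond web): 65 × 16, A = 1 040 mm², y = 142 mm, Ī = 22186.7 mm⁴.
Bottom flange (beyond web): 65 × 16, A = 1 040 mm², y = 8 mm, Ī = 22186.7 mm⁴.
Centroid: ȳ = ΣA·y / ΣA = 75 mm.
Transfer each piece to the horizontal centroidal axis using Ī + A·d² with d = y − 75:
  web: d = 0 mm → contributes +2 812 500 mm⁴
  top flange (beyond web): d = 67 mm → contributes +4 690 747 mm⁴
  bottom flange (beyond web): d = -67 mm → contributes +4 690 747 mm⁴
Total I = 12 193 993 mm⁴.

I_xx ≈ 1.219 × 10⁷ mm⁴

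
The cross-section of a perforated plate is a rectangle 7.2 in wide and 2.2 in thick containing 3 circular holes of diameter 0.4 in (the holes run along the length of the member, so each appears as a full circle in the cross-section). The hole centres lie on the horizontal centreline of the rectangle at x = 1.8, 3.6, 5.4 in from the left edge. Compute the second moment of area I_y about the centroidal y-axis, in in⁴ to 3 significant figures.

I_y ≈ 67.6 in⁴

Break the section into simple shapes (no overlaps), measuring from the bottom-left corner of the bounding box.
Plate: 7.2 × 2.2, A = 15.84 in², x = 3.6 in, Ī = 68.429 in⁴.
Hole 1 (subtracted): ⌀0.4, A = 0.12566 in², x = 1.8 in, Ī = 0.0012566 in⁴.
Hole 2 (subtracted): ⌀0.4, A = 0.12566 in², x = 3.6 in, Ī = 0.0012566 in⁴.
Hole 3 (subtracted): ⌀0.4, A = 0.12566 in², x = 5.4 in, Ī = 0.0012566 in⁴.
By symmetry the centroid is at mid-width, x̄ = 3.6 in.
Transfer each piece to the centroidal y-axis using Ī + A·d² with d = x − 3.6:
  plate: d = 0 in → contributes +68.429 in⁴
  hole 1: d = -1.8 in → contributes −0.40841 in⁴
  hole 2: d = 0 in → contributes −0.0012566 in⁴
  hole 3: d = 1.8 in → contributes −0.40841 in⁴
Total I = 67.611 in⁴.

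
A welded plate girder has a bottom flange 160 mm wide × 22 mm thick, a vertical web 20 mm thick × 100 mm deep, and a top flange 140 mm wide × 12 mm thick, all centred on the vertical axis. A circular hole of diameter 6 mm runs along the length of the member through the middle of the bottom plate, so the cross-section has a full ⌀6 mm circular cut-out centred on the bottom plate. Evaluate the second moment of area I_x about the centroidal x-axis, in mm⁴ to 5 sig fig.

Break the section into simple shapes (no overlaps), measuring from the bottom-left corner of the bounding box.
Bottom plate: 160 × 22, A = 3 520 mm², y = 11 mm, Ī = 141973.3 mm⁴.
Web plate: 20 × 100, A = 2 000 mm², y = 72 mm, Ī = 1 666 667 mm⁴.
Top plate: 140 × 12, A = 1 680 mm², y = 128 mm, Ī = 20 160 mm⁴.
Hole (subtracted): ⌀6, A = 28.27433 mm², y = 11 mm, Ī = 63.61725 mm⁴.
Centroid: ȳ = ΣA·y / ΣA = 55.41888 mm.
Transfer each piece to the centroidal x-axis using Ī + A·d² with d = y − 55.41888:
  bottom plate: d = -44.41888 mm → contributes +7 087 062 mm⁴
  web plate: d = 16.58112 mm → contributes +2 216 534 mm⁴
  top plate: d = 72.58112 mm → contributes +8 870 433 mm⁴
  hole: d = -44.41888 mm → contributes −55849.91 mm⁴
Total I = 18 118 179 mm⁴.

I_x ≈ 1.8118 × 10⁷ mm⁴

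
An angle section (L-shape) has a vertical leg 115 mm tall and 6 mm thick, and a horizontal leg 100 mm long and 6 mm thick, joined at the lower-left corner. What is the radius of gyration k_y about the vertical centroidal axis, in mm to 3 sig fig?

Break the section into simple shapes (no overlaps), measuring from the bottom-left corner of the bounding box.
Vertical leg: 6 × 115, A = 690 mm², x = 3 mm, Ī = 2 070 mm⁴.
Horizontal leg (remainder): 94 × 6, A = 564 mm², x = 53 mm, Ī = 415 292 mm⁴.
Centroid: x̄ = ΣA·x / ΣA = 25.488 mm.
Transfer each piece to the vertical centroidal axis using Ī + A·d² with d = x − 25.488:
  vertical leg: d = -22.488 mm → contributes +351 011 mm⁴
  horizontal leg (remainder): d = 27.512 mm → contributes +842 188 mm⁴
Total I = 1 193 199 mm⁴.
Radius of gyration: k = √(I/A) = √(1 193 199 / 1 254) = 30.847 mm.

k_y ≈ 30.8 mm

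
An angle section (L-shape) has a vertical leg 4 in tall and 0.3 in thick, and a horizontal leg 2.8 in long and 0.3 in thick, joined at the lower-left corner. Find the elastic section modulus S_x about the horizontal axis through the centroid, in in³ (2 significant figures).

S_x ≈ 1.2 in³

Break the section into simple shapes (no overlaps), measuring from the bottom-left corner of the bounding box.
Vertical leg: 0.3 × 4, A = 1.2 in², y = 2 in, Ī = 1.6 in⁴.
Horizontal leg (remainder): 2.5 × 0.3, A = 0.75 in², y = 0.15 in, Ī = 0.005625 in⁴.
Centroid: ȳ = ΣA·y / ΣA = 1.288 in.
Transfer each piece to the horizontal axis through the centroid using Ī + A·d² with d = y − 1.288:
  vertical leg: d = 0.7115 in → contributes +2.208 in⁴
  horizontal leg (remainder): d = -1.138 in → contributes +0.9777 in⁴
Total I = 3.185 in⁴.
Extreme fibre distance c = 2.712 in; S = I/c = 1.175 in³.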